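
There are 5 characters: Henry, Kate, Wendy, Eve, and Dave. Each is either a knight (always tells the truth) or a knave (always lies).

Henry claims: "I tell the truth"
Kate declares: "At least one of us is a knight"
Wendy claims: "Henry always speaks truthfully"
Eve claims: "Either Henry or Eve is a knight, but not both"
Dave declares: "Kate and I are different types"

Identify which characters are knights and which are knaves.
Henry is a knave.
Kate is a knave.
Wendy is a knave.
Eve is a knave.
Dave is a knave.

Verification:
- Henry (knave) says "I tell the truth" - this is FALSE (a lie) because Henry is a knave.
- Kate (knave) says "At least one of us is a knight" - this is FALSE (a lie) because no one is a knight.
- Wendy (knave) says "Henry always speaks truthfully" - this is FALSE (a lie) because Henry is a knave.
- Eve (knave) says "Either Henry or Eve is a knight, but not both" - this is FALSE (a lie) because Henry is a knave and Eve is a knave.
- Dave (knave) says "Kate and I are different types" - this is FALSE (a lie) because Dave is a knave and Kate is a knave.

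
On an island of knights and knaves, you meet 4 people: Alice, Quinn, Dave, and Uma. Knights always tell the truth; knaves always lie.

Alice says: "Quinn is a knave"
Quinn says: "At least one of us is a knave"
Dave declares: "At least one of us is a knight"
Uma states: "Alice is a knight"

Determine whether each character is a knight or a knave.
Alice is a knave.
Quinn is a knight.
Dave is a knight.
Uma is a knave.

Verification:
- Alice (knave) says "Quinn is a knave" - this is FALSE (a lie) because Quinn is a knight.
- Quinn (knight) says "At least one of us is a knave" - this is TRUE because Alice and Uma are knaves.
- Dave (knight) says "At least one of us is a knight" - this is TRUE because Quinn and Dave are knights.
- Uma (knave) says "Alice is a knight" - this is FALSE (a lie) because Alice is a knave.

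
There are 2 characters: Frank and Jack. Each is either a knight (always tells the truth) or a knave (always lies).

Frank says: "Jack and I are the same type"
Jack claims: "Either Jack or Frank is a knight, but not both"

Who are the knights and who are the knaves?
Frank is a knave.
Jack is a knight.

Verification:
- Frank (knave) says "Jack and I are the same type" - this is FALSE (a lie) because Frank is a knave and Jack is a knight.
- Jack (knight) says "Either Jack or Frank is a knight, but not both" - this is TRUE because Jack is a knight and Frank is a knave.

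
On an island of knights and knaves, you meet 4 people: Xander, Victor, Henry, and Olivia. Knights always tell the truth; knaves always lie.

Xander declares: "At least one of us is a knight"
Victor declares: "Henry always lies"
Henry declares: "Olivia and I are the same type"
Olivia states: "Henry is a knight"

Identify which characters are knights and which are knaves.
Xander is a knight.
Victor is a knave.
Henry is a knight.
Olivia is a knight.

Verification:
- Xander (knight) says "At least one of us is a knight" - this is TRUE because Xander, Henry, and Olivia are knights.
- Victor (knave) says "Henry always lies" - this is FALSE (a lie) because Henry is a knight.
- Henry (knight) says "Olivia and I are the same type" - this is TRUE because Henry is a knight and Olivia is a knight.
- Olivia (knight) says "Henry is a knight" - this is TRUE because Henry is a knight.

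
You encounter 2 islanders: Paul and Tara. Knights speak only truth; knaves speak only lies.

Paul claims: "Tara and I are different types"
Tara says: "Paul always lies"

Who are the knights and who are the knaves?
Paul is a knight.
Tara is a knave.

Verification:
- Paul (knight) says "Tara and I are different types" - this is TRUE because Paul is a knight and Tara is a knave.
- Tara (knave) says "Paul always lies" - this is FALSE (a lie) because Paul is a knight.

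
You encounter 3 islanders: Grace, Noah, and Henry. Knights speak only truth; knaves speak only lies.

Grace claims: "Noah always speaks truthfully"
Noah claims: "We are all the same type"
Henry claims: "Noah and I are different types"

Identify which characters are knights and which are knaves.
Grace is a knave.
Noah is a knave.
Henry is a knight.

Verification:
- Grace (knave) says "Noah always speaks truthfully" - this is FALSE (a lie) because Noah is a knave.
- Noah (knave) says "We are all the same type" - this is FALSE (a lie) because Henry is a knight and Grace and Noah are knaves.
- Henry (knight) says "Noah and I are different types" - this is TRUE because Henry is a knight and Noah is a knave.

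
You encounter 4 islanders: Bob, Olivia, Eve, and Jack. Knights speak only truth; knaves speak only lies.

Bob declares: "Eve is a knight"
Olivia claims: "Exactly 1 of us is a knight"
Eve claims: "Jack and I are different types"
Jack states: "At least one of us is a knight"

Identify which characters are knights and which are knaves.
Bob is a knave.
Olivia is a knave.
Eve is a knave.
Jack is a knave.

Verification:
- Bob (knave) says "Eve is a knight" - this is FALSE (a lie) because Eve is a knave.
- Olivia (knave) says "Exactly 1 of us is a knight" - this is FALSE (a lie) because there are 0 knights.
- Eve (knave) says "Jack and I are different types" - this is FALSE (a lie) because Eve is a knave and Jack is a knave.
- Jack (knave) says "At least one of us is a knight" - this is FALSE (a lie) because no one is a knight.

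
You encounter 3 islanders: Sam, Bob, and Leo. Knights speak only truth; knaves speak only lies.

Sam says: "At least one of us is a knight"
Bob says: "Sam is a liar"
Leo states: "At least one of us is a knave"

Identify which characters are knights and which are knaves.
Sam is a knight.
Bob is a knave.
Leo is a knight.

Verification:
- Sam (knight) says "At least one of us is a knight" - this is TRUE because Sam and Leo are knights.
- Bob (knave) says "Sam is a liar" - this is FALSE (a lie) because Sam is a knight.
- Leo (knight) says "At least one of us is a knave" - this is TRUE because Bob is a knave.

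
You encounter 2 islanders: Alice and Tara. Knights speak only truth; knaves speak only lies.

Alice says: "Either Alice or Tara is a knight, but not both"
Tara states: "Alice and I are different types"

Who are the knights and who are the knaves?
Alice is a knave.
Tara is a knave.

Verification:
- Alice (knave) says "Either Alice or Tara is a knight, but not both" - this is FALSE (a lie) because Alice is a knave and Tara is a knave.
- Tara (knave) says "Alice and I are different types" - this is FALSE (a lie) because Tara is a knave and Alice is a knave.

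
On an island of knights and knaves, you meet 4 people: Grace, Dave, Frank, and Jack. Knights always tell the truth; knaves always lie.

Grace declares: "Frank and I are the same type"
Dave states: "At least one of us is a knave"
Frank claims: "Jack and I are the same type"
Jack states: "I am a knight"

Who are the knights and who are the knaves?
Grace is a knave.
Dave is a knight.
Frank is a knight.
Jack is a knight.

Verification:
- Grace (knave) says "Frank and I are the same type" - this is FALSE (a lie) because Grace is a knave and Frank is a knight.
- Dave (knight) says "At least one of us is a knave" - this is TRUE because Grace is a knave.
- Frank (knight) says "Jack and I are the same type" - this is TRUE because Frank is a knight and Jack is a knight.
- Jack (knight) says "I am a knight" - this is TRUE because Jack is a knight.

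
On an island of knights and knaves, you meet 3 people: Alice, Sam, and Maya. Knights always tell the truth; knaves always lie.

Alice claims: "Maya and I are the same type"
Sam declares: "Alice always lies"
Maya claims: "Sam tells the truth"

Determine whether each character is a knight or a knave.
Alice is a knave.
Sam is a knight.
Maya is a knight.

Verification:
- Alice (knave) says "Maya and I are the same type" - this is FALSE (a lie) because Alice is a knave and Maya is a knight.
- Sam (knight) says "Alice always lies" - this is TRUE because Alice is a knave.
- Maya (knight) says "Sam tells the truth" - this is TRUE because Sam is a knight.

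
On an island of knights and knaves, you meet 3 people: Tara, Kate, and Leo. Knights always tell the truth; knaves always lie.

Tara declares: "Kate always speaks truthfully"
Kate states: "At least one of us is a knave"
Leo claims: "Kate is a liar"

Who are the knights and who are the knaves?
Tara is a knight.
Kate is a knight.
Leo is a knave.

Verification:
- Tara (knight) says "Kate always speaks truthfully" - this is TRUE because Kate is a knight.
- Kate (knight) says "At least one of us is a knave" - this is TRUE because Leo is a knave.
- Leo (knave) says "Kate is a liar" - this is FALSE (a lie) because Kate is a knight.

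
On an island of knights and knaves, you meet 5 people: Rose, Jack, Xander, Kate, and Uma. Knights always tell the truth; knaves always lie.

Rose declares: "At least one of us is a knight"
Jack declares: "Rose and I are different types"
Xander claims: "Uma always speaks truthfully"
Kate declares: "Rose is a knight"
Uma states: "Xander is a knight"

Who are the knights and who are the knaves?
Rose is a knave.
Jack is a knave.
Xander is a knave.
Kate is a knave.
Uma is a knave.

Verification:
- Rose (knave) says "At least one of us is a knight" - this is FALSE (a lie) because no one is a knight.
- Jack (knave) says "Rose and I are different types" - this is FALSE (a lie) because Jack is a knave and Rose is a knave.
- Xander (knave) says "Uma always speaks truthfully" - this is FALSE (a lie) because Uma is a knave.
- Kate (knave) says "Rose is a knight" - this is FALSE (a lie) because Rose is a knave.
- Uma (knave) says "Xander is a knight" - this is FALSE (a lie) because Xander is a knave.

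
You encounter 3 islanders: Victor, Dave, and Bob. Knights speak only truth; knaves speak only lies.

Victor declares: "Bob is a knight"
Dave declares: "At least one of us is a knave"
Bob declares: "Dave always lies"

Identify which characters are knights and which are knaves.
Victor is a knave.
Dave is a knight.
Bob is a knave.

Verification:
- Victor (knave) says "Bob is a knight" - this is FALSE (a lie) because Bob is a knave.
- Dave (knight) says "At least one of us is a knave" - this is TRUE because Victor and Bob are knaves.
- Bob (knave) says "Dave always lies" - this is FALSE (a lie) because Dave is a knight.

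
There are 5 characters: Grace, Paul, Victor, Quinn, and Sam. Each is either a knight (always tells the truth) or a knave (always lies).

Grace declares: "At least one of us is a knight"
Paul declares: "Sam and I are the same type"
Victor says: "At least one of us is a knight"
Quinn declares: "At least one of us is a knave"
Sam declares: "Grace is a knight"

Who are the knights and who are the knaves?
Grace is a knight.
Paul is a knave.
Victor is a knight.
Quinn is a knight.
Sam is a knight.

Verification:
- Grace (knight) says "At least one of us is a knight" - this is TRUE because Grace, Victor, Quinn, and Sam are knights.
- Paul (knave) says "Sam and I are the same type" - this is FALSE (a lie) because Paul is a knave and Sam is a knight.
- Victor (knight) says "At least one of us is a knight" - this is TRUE because Grace, Victor, Quinn, and Sam are knights.
- Quinn (knight) says "At least one of us is a knave" - this is TRUE because Paul is a knave.
- Sam (knight) says "Grace is a knight" - this is TRUE because Grace is a knight.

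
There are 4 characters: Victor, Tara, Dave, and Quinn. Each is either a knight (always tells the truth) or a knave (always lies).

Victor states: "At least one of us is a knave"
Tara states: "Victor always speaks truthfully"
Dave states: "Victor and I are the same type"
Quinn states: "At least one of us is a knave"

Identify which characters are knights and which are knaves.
Victor is a knight.
Tara is a knight.
Dave is a knave.
Quinn is a knight.

Verification:
- Victor (knight) says "At least one of us is a knave" - this is TRUE because Dave is a knave.
- Tara (knight) says "Victor always speaks truthfully" - this is TRUE because Victor is a knight.
- Dave (knave) says "Victor and I are the same type" - this is FALSE (a lie) because Dave is a knave and Victor is a knight.
- Quinn (knight) says "At least one of us is a knave" - this is TRUE because Dave is a knave.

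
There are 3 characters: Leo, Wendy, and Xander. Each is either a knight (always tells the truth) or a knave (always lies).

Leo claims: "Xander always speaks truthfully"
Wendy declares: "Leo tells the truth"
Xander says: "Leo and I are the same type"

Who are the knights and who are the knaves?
Leo is a knight.
Wendy is a knight.
Xander is a knight.

Verification:
- Leo (knight) says "Xander always speaks truthfully" - this is TRUE because Xander is a knight.
- Wendy (knight) says "Leo tells the truth" - this is TRUE because Leo is a knight.
- Xander (knight) says "Leo and I are the same type" - this is TRUE because Xander is a knight and Leo is a knight.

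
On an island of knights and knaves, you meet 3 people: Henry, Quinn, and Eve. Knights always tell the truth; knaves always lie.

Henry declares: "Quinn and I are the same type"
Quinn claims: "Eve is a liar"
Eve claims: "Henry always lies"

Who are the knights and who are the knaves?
Henry is a knight.
Quinn is a knight.
Eve is a knave.

Verification:
- Henry (knight) says "Quinn and I are the same type" - this is TRUE because Henry is a knight and Quinn is a knight.
- Quinn (knight) says "Eve is a liar" - this is TRUE because Eve is a knave.
- Eve (knave) says "Henry always lies" - this is FALSE (a lie) because Henry is a knight.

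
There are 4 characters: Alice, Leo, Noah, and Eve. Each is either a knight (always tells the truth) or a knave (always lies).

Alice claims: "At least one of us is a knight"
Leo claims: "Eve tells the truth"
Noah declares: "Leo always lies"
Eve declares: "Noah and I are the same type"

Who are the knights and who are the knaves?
Alice is a knight.
Leo is a knave.
Noah is a knight.
Eve is a knave.

Verification:
- Alice (knight) says "At least one of us is a knight" - this is TRUE because Alice and Noah are knights.
- Leo (knave) says "Eve tells the truth" - this is FALSE (a lie) because Eve is a knave.
- Noah (knight) says "Leo always lies" - this is TRUE because Leo is a knave.
- Eve (knave) says "Noah and I are the same type" - this is FALSE (a lie) because Eve is a knave and Noah is a knight.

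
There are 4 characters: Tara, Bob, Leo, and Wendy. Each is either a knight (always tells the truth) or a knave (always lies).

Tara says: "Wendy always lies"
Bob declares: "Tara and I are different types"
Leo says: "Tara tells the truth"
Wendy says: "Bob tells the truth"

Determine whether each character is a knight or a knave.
Tara is a knave.
Bob is a knight.
Leo is a knave.
Wendy is a knight.

Verification:
- Tara (knave) says "Wendy always lies" - this is FALSE (a lie) because Wendy is a knight.
- Bob (knight) says "Tara and I are different types" - this is TRUE because Bob is a knight and Tara is a knave.
- Leo (knave) says "Tara tells the truth" - this is FALSE (a lie) because Tara is a knave.
- Wendy (knight) says "Bob tells the truth" - this is TRUE because Bob is a knight.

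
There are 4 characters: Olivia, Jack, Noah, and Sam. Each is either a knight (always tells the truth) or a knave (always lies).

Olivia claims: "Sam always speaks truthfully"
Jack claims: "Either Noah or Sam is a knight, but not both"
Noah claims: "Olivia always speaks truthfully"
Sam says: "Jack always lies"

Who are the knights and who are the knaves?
Olivia is a knight.
Jack is a knave.
Noah is a knight.
Sam is a knight.

Verification:
- Olivia (knight) says "Sam always speaks truthfully" - this is TRUE because Sam is a knight.
- Jack (knave) says "Either Noah or Sam is a knight, but not both" - this is FALSE (a lie) because Noah is a knight and Sam is a knight.
- Noah (knight) says "Olivia always speaks truthfully" - this is TRUE because Olivia is a knight.
- Sam (knight) says "Jack always lies" - this is TRUE because Jack is a knave.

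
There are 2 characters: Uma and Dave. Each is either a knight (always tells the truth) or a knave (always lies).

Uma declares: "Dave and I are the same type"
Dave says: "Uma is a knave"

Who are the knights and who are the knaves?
Uma is a knave.
Dave is a knight.

Verification:
- Uma (knave) says "Dave and I are the same type" - this is FALSE (a lie) because Uma is a knave and Dave is a knight.
- Dave (knight) says "Uma is a knave" - this is TRUE because Uma is a knave.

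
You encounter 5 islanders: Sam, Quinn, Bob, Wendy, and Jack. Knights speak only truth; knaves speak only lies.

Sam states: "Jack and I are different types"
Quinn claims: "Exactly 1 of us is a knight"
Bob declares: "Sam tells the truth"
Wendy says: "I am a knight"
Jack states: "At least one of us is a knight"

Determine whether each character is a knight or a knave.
Sam is a knave.
Quinn is a knave.
Bob is a knave.
Wendy is a knave.
Jack is a knave.

Verification:
- Sam (knave) says "Jack and I are different types" - this is FALSE (a lie) because Sam is a knave and Jack is a knave.
- Quinn (knave) says "Exactly 1 of us is a knight" - this is FALSE (a lie) because there are 0 knights.
- Bob (knave) says "Sam tells the truth" - this is FALSE (a lie) because Sam is a knave.
- Wendy (knave) says "I am a knight" - this is FALSE (a lie) because Wendy is a knave.
- Jack (knave) says "At least one of us is a knight" - this is FALSE (a lie) because no one is a knight.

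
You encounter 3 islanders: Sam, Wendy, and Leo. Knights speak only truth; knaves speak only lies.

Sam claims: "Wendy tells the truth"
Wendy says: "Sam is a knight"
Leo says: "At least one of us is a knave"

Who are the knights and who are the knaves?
Sam is a knave.
Wendy is a knave.
Leo is a knight.

Verification:
- Sam (knave) says "Wendy tells the truth" - this is FALSE (a lie) because Wendy is a knave.
- Wendy (knave) says "Sam is a knight" - this is FALSE (a lie) because Sam is a knave.
- Leo (knight) says "At least one of us is a knave" - this is TRUE because Sam and Wendy are knaves.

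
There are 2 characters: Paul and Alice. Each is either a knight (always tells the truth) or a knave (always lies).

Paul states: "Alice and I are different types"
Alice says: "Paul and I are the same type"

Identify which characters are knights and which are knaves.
Paul is a knight.
Alice is a knave.

Verification:
- Paul (knight) says "Alice and I are different types" - this is TRUE because Paul is a knight and Alice is a knave.
- Alice (knave) says "Paul and I are the same type" - this is FALSE (a lie) because Alice is a knave and Paul is a knight.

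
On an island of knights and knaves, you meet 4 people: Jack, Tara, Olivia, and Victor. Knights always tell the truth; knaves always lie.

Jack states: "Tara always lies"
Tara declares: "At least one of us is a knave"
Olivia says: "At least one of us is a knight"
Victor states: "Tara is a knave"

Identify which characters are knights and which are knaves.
Jack is a knave.
Tara is a knight.
Olivia is a knight.
Victor is a knave.

Verification:
- Jack (knave) says "Tara always lies" - this is FALSE (a lie) because Tara is a knight.
- Tara (knight) says "At least one of us is a knave" - this is TRUE because Jack and Victor are knaves.
- Olivia (knight) says "At least one of us is a knight" - this is TRUE because Tara and Olivia are knights.
- Victor (knave) says "Tara is a knave" - this is FALSE (a lie) because Tara is a knight.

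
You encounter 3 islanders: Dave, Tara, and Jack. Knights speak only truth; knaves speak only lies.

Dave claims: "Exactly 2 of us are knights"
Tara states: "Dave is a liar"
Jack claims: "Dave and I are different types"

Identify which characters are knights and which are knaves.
Dave is a knave.
Tara is a knight.
Jack is a knave.

Verification:
- Dave (knave) says "Exactly 2 of us are knights" - this is FALSE (a lie) because there are 1 knights.
- Tara (knight) says "Dave is a liar" - this is TRUE because Dave is a knave.
- Jack (knave) says "Dave and I are different types" - this is FALSE (a lie) because Jack is a knave and Dave is a knave.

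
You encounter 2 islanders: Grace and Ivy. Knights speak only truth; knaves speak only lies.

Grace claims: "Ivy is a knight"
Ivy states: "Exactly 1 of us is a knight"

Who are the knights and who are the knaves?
Grace is a knave.
Ivy is a knave.

Verification:
- Grace (knave) says "Ivy is a knight" - this is FALSE (a lie) because Ivy is a knave.
- Ivy (knave) says "Exactly 1 of us is a knight" - this is FALSE (a lie) because there are 0 knights.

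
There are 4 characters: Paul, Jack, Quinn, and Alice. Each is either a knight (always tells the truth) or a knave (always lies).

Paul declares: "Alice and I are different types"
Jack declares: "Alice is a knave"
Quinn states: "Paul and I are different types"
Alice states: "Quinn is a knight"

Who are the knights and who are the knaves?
Paul is a knave.
Jack is a knight.
Quinn is a knave.
Alice is a knave.

Verification:
- Paul (knave) says "Alice and I are different types" - this is FALSE (a lie) because Paul is a knave and Alice is a knave.
- Jack (knight) says "Alice is a knave" - this is TRUE because Alice is a knave.
- Quinn (knave) says "Paul and I are different types" - this is FALSE (a lie) because Quinn is a knave and Paul is a knave.
- Alice (knave) says "Quinn is a knight" - this is FALSE (a lie) because Quinn is a knave.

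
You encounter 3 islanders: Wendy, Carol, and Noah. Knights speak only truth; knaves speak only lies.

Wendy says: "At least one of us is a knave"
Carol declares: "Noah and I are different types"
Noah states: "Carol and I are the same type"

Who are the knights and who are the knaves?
Wendy is a knight.
Carol is a knight.
Noah is a knave.

Verification:
- Wendy (knight) says "At least one of us is a knave" - this is TRUE because Noah is a knave.
- Carol (knight) says "Noah and I are different types" - this is TRUE because Carol is a knight and Noah is a knave.
- Noah (knave) says "Carol and I are the same type" - this is FALSE (a lie) because Noah is a knave and Carol is a knight.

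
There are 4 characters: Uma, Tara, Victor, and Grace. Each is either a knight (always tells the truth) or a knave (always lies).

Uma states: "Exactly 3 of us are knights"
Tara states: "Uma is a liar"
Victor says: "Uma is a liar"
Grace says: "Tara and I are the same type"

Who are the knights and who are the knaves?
Uma is a knave.
Tara is a knight.
Victor is a knight.
Grace is a knave.

Verification:
- Uma (knave) says "Exactly 3 of us are knights" - this is FALSE (a lie) because there are 2 knights.
- Tara (knight) says "Uma is a liar" - this is TRUE because Uma is a knave.
- Victor (knight) says "Uma is a liar" - this is TRUE because Uma is a knave.
- Grace (knave) says "Tara and I are the same type" - this is FALSE (a lie) because Grace is a knave and Tara is a knight.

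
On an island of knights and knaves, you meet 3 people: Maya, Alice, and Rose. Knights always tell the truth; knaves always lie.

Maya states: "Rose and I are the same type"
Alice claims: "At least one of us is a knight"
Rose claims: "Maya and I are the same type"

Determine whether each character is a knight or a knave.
Maya is a knight.
Alice is a knight.
Rose is a knight.

Verification:
- Maya (knight) says "Rose and I are the same type" - this is TRUE because Maya is a knight and Rose is a knight.
- Alice (knight) says "At least one of us is a knight" - this is TRUE because Maya, Alice, and Rose are knights.
- Rose (knight) says "Maya and I are the same type" - this is TRUE because Rose is a knight and Maya is a knight.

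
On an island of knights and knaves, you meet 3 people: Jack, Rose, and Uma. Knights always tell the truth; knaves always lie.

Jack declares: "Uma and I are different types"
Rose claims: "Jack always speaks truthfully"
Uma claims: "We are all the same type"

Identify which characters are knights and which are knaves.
Jack is a knight.
Rose is a knight.
Uma is a knave.

Verification:
- Jack (knight) says "Uma and I are different types" - this is TRUE because Jack is a knight and Uma is a knave.
- Rose (knight) says "Jack always speaks truthfully" - this is TRUE because Jack is a knight.
- Uma (knave) says "We are all the same type" - this is FALSE (a lie) because Jack and Rose are knights and Uma is a knave.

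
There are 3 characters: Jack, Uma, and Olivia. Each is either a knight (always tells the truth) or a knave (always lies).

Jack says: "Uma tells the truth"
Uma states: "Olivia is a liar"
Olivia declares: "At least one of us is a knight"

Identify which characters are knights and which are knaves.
Jack is a knave.
Uma is a knave.
Olivia is a knight.

Verification:
- Jack (knave) says "Uma tells the truth" - this is FALSE (a lie) because Uma is a knave.
- Uma (knave) says "Olivia is a liar" - this is FALSE (a lie) because Olivia is a knight.
- Olivia (knight) says "At least one of us is a knight" - this is TRUE because Olivia is a knight.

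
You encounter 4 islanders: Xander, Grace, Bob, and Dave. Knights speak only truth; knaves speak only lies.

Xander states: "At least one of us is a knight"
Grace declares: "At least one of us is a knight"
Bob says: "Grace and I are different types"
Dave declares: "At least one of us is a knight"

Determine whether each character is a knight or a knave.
Xander is a knave.
Grace is a knave.
Bob is a knave.
Dave is a knave.

Verification:
- Xander (knave) says "At least one of us is a knight" - this is FALSE (a lie) because no one is a knight.
- Grace (knave) says "At least one of us is a knight" - this is FALSE (a lie) because no one is a knight.
- Bob (knave) says "Grace and I are different types" - this is FALSE (a lie) because Bob is a knave and Grace is a knave.
- Dave (knave) says "At least one of us is a knight" - this is FALSE (a lie) because no one is a knight.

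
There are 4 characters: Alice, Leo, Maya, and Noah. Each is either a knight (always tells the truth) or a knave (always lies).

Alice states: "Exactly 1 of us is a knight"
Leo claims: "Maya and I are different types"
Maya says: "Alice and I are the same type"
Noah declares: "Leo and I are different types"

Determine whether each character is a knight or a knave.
Alice is a knight.
Leo is a knave.
Maya is a knave.
Noah is a knave.

Verification:
- Alice (knight) says "Exactly 1 of us is a knight" - this is TRUE because there are 1 knights.
- Leo (knave) says "Maya and I are different types" - this is FALSE (a lie) because Leo is a knave and Maya is a knave.
- Maya (knave) says "Alice and I are the same type" - this is FALSE (a lie) because Maya is a knave and Alice is a knight.
- Noah (knave) says "Leo and I are different types" - this is FALSE (a lie) because Noah is a knave and Leo is a knave.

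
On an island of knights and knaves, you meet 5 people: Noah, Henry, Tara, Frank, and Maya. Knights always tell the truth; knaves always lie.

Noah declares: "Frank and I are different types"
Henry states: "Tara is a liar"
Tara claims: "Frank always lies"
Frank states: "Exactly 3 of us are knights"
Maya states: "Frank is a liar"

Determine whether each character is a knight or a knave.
Noah is a knave.
Henry is a knave.
Tara is a knight.
Frank is a knave.
Maya is a knight.

Verification:
- Noah (knave) says "Frank and I are different types" - this is FALSE (a lie) because Noah is a knave and Frank is a knave.
- Henry (knave) says "Tara is a liar" - this is FALSE (a lie) because Tara is a knight.
- Tara (knight) says "Frank always lies" - this is TRUE because Frank is a knave.
- Frank (knave) says "Exactly 3 of us are knights" - this is FALSE (a lie) because there are 2 knights.
- Maya (knight) says "Frank is a liar" - this is TRUE because Frank is a knave.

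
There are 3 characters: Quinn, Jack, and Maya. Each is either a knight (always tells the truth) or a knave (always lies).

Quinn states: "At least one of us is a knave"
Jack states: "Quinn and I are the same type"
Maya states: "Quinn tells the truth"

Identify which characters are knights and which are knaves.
Quinn is a knight.
Jack is a knave.
Maya is a knight.

Verification:
- Quinn (knight) says "At least one of us is a knave" - this is TRUE because Jack is a knave.
- Jack (knave) says "Quinn and I are the same type" - this is FALSE (a lie) because Jack is a knave and Quinn is a knight.
- Maya (knight) says "Quinn tells the truth" - this is TRUE because Quinn is a knight.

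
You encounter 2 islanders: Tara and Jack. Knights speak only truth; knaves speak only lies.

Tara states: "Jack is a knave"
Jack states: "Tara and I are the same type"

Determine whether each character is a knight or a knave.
Tara is a knight.
Jack is a knave.

Verification:
- Tara (knight) says "Jack is a knave" - this is TRUE because Jack is a knave.
- Jack (knave) says "Tara and I are the same type" - this is FALSE (a lie) because Jack is a knave and Tara is a knight.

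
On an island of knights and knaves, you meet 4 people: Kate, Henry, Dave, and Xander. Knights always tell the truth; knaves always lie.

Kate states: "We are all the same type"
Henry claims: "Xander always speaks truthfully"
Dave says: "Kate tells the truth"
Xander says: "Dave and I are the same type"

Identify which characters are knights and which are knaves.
Kate is a knight.
Henry is a knight.
Dave is a knight.
Xander is a knight.

Verification:
- Kate (knight) says "We are all the same type" - this is TRUE because Kate, Henry, Dave, and Xander are knights.
- Henry (knight) says "Xander always speaks truthfully" - this is TRUE because Xander is a knight.
- Dave (knight) says "Kate tells the truth" - this is TRUE because Kate is a knight.
- Xander (knight) says "Dave and I are the same type" - this is TRUE because Xander is a knight and Dave is a knight.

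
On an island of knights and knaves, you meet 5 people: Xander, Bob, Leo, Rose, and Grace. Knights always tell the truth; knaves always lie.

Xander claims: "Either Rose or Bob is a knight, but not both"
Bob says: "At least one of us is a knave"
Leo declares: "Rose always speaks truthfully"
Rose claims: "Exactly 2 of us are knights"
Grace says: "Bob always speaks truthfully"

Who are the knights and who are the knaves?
Xander is a knight.
Bob is a knight.
Leo is a knave.
Rose is a knave.
Grace is a knight.

Verification:
- Xander (knight) says "Either Rose or Bob is a knight, but not both" - this is TRUE because Rose is a knave and Bob is a knight.
- Bob (knight) says "At least one of us is a knave" - this is TRUE because Leo and Rose are knaves.
- Leo (knave) says "Rose always speaks truthfully" - this is FALSE (a lie) because Rose is a knave.
- Rose (knave) says "Exactly 2 of us are knights" - this is FALSE (a lie) because there are 3 knights.
- Grace (knight) says "Bob always speaks truthfully" - this is TRUE because Bob is a knight.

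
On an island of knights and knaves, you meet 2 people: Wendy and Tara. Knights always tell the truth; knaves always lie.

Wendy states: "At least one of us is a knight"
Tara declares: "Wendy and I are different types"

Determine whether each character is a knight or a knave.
Wendy is a knave.
Tara is a knave.

Verification:
- Wendy (knave) says "At least one of us is a knight" - this is FALSE (a lie) because no one is a knight.
- Tara (knave) says "Wendy and I are different types" - this is FALSE (a lie) because Tara is a knave and Wendy is a knave.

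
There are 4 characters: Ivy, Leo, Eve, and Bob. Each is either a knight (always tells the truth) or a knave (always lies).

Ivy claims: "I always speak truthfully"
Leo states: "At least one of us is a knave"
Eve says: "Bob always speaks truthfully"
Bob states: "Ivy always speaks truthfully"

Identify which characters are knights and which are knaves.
Ivy is a knave.
Leo is a knight.
Eve is a knave.
Bob is a knave.

Verification:
- Ivy (knave) says "I always speak truthfully" - this is FALSE (a lie) because Ivy is a knave.
- Leo (knight) says "At least one of us is a knave" - this is TRUE because Ivy, Eve, and Bob are knaves.
- Eve (knave) says "Bob always speaks truthfully" - this is FALSE (a lie) because Bob is a knave.
- Bob (knave) says "Ivy always speaks truthfully" - this is FALSE (a lie) because Ivy is a knave.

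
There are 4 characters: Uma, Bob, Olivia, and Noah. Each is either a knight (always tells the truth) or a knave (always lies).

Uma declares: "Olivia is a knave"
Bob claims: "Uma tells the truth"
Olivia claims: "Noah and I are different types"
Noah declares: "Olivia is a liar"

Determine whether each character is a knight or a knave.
Uma is a knave.
Bob is a knave.
Olivia is a knight.
Noah is a knave.

Verification:
- Uma (knave) says "Olivia is a knave" - this is FALSE (a lie) because Olivia is a knight.
- Bob (knave) says "Uma tells the truth" - this is FALSE (a lie) because Uma is a knave.
- Olivia (knight) says "Noah and I are different types" - this is TRUE because Olivia is a knight and Noah is a knave.
- Noah (knave) says "Olivia is a liar" - this is FALSE (a lie) because Olivia is a knight.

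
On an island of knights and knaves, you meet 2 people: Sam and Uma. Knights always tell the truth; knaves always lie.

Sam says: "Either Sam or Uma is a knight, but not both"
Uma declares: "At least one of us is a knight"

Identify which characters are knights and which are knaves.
Sam is a knave.
Uma is a knave.

Verification:
- Sam (knave) says "Either Sam or Uma is a knight, but not both" - this is FALSE (a lie) because Sam is a knave and Uma is a knave.
- Uma (knave) says "At least one of us is a knight" - this is FALSE (a lie) because no one is a knight.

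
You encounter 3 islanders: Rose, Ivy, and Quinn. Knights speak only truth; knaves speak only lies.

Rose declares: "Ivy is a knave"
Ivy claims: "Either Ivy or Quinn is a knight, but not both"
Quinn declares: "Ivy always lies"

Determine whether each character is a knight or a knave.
Rose is a knave.
Ivy is a knight.
Quinn is a knave.

Verification:
- Rose (knave) says "Ivy is a knave" - this is FALSE (a lie) because Ivy is a knight.
- Ivy (knight) says "Either Ivy or Quinn is a knight, but not both" - this is TRUE because Ivy is a knight and Quinn is a knave.
- Quinn (knave) says "Ivy always lies" - this is FALSE (a lie) because Ivy is a knight.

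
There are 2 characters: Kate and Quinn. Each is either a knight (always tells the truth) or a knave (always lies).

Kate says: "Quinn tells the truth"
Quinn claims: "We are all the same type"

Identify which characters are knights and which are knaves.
Kate is a knight.
Quinn is a knight.

Verification:
- Kate (knight) says "Quinn tells the truth" - this is TRUE because Quinn is a knight.
- Quinn (knight) says "We are all the same type" - this is TRUE because Kate and Quinn are knights.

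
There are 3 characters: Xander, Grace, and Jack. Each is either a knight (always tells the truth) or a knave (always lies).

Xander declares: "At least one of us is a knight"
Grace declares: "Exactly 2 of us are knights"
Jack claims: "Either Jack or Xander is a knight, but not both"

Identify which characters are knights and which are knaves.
Xander is a knave.
Grace is a knave.
Jack is a knave.

Verification:
- Xander (knave) says "At least one of us is a knight" - this is FALSE (a lie) because no one is a knight.
- Grace (knave) says "Exactly 2 of us are knights" - this is FALSE (a lie) because there are 0 knights.
- Jack (knave) says "Either Jack or Xander is a knight, but not both" - this is FALSE (a lie) because Jack is a knave and Xander is a knave.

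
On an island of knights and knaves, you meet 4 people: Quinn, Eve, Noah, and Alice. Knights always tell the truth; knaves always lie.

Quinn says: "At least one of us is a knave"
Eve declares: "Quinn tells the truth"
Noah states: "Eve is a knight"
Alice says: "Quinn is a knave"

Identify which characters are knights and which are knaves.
Quinn is a knight.
Eve is a knight.
Noah is a knight.
Alice is a knave.

Verification:
- Quinn (knight) says "At least one of us is a knave" - this is TRUE because Alice is a knave.
- Eve (knight) says "Quinn tells the truth" - this is TRUE because Quinn is a knight.
- Noah (knight) says "Eve is a knight" - this is TRUE because Eve is a knight.
- Alice (knave) says "Quinn is a knave" - this is FALSE (a lie) because Quinn is a knight.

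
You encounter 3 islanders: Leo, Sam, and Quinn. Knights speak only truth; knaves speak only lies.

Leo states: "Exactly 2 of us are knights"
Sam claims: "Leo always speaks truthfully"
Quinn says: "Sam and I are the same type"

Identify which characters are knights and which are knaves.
Leo is a knight.
Sam is a knight.
Quinn is a knave.

Verification:
- Leo (knight) says "Exactly 2 of us are knights" - this is TRUE because there are 2 knights.
- Sam (knight) says "Leo always speaks truthfully" - this is TRUE because Leo is a knight.
- Quinn (knave) says "Sam and I are the same type" - this is FALSE (a lie) because Quinn is a knave and Sam is a knight.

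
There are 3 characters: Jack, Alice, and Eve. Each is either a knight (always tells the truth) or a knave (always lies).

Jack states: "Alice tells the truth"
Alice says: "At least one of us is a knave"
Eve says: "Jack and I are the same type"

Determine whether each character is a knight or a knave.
Jack is a knight.
Alice is a knight.
Eve is a knave.

Verification:
- Jack (knight) says "Alice tells the truth" - this is TRUE because Alice is a knight.
- Alice (knight) says "At least one of us is a knave" - this is TRUE because Eve is a knave.
- Eve (knave) says "Jack and I are the same type" - this is FALSE (a lie) because Eve is a knave and Jack is a knight.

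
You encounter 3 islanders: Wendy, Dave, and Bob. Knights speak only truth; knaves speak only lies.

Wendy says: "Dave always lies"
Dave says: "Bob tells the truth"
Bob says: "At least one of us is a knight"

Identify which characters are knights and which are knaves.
Wendy is a knave.
Dave is a knight.
Bob is a knight.

Verification:
- Wendy (knave) says "Dave always lies" - this is FALSE (a lie) because Dave is a knight.
- Dave (knight) says "Bob tells the truth" - this is TRUE because Bob is a knight.
- Bob (knight) says "At least one of us is a knight" - this is TRUE because Dave and Bob are knights.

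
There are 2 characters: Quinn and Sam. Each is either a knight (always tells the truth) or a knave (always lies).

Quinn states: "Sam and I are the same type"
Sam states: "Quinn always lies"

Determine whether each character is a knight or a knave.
Quinn is a knave.
Sam is a knight.

Verification:
- Quinn (knave) says "Sam and I are the same type" - this is FALSE (a lie) because Quinn is a knave and Sam is a knight.
- Sam (knight) says "Quinn always lies" - this is TRUE because Quinn is a knave.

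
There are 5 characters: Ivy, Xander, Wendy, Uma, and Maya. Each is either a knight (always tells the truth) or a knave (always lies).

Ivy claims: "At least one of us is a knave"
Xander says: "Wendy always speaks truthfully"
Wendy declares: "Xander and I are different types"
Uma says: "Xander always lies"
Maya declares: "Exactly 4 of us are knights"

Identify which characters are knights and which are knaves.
Ivy is a knight.
Xander is a knave.
Wendy is a knave.
Uma is a knight.
Maya is a knave.

Verification:
- Ivy (knight) says "At least one of us is a knave" - this is TRUE because Xander, Wendy, and Maya are knaves.
- Xander (knave) says "Wendy always speaks truthfully" - this is FALSE (a lie) because Wendy is a knave.
- Wendy (knave) says "Xander and I are different types" - this is FALSE (a lie) because Wendy is a knave and Xander is a knave.
- Uma (knight) says "Xander always lies" - this is TRUE because Xander is a knave.
- Maya (knave) says "Exactly 4 of us are knights" - this is FALSE (a lie) because there are 2 knights.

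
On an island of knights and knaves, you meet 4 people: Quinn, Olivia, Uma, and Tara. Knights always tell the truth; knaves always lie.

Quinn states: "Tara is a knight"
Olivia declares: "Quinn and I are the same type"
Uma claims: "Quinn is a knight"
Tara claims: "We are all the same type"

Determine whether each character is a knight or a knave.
Quinn is a knight.
Olivia is a knight.
Uma is a knight.
Tara is a knight.

Verification:
- Quinn (knight) says "Tara is a knight" - this is TRUE because Tara is a knight.
- Olivia (knight) says "Quinn and I are the same type" - this is TRUE because Olivia is a knight and Quinn is a knight.
- Uma (knight) says "Quinn is a knight" - this is TRUE because Quinn is a knight.
- Tara (knight) says "We are all the same type" - this is TRUE because Quinn, Olivia, Uma, and Tara are knights.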